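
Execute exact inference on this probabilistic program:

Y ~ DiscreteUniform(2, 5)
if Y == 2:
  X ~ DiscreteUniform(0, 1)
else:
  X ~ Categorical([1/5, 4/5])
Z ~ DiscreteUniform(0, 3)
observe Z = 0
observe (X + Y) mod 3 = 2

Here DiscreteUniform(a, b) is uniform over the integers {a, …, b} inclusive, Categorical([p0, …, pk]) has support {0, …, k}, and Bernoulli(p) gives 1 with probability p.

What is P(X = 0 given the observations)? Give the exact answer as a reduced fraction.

Enumerate traces; 3 have nonzero weight after conditioning:
  (Y=2, X=0, Z=0) weight 1/32
  (Y=4, X=1, Z=0) weight 1/20
  (Y=5, X=0, Z=0) weight 1/80
Group by X:
  weight(X=0) = 7/160
  weight(X=1) = 1/20
Total weight = 7/160 + 1/20 = 3/32
P(X=0 | obs) = 7/160 / 3/32 = 7/15
P(X=1 | obs) = 1/20 / 3/32 = 8/15

P(X = 0 | obs) = 7/15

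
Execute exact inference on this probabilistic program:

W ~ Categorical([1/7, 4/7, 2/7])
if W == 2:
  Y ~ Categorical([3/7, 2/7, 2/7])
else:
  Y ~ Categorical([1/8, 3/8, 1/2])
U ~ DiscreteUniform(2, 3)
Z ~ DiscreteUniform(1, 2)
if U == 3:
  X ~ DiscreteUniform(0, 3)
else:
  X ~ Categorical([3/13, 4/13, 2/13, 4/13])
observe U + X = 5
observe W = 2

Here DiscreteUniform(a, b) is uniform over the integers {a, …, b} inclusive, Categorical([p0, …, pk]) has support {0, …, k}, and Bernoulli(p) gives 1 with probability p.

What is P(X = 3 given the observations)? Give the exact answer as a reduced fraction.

P(X = 3 | obs) = 16/29

Enumerate traces; 12 have nonzero weight after conditioning:
  (W=2, Y=0, U=2, Z=1, X=3) weight 6/637
  (W=2, Y=0, U=2, Z=2, X=3) weight 6/637
  (W=2, Y=0, U=3, Z=1, X=2) weight 3/392
  (W=2, Y=0, U=3, Z=2, X=2) weight 3/392
  (W=2, Y=1, U=2, Z=1, X=3) weight 4/637
  (W=2, Y=1, U=2, Z=2, X=3) weight 4/637
  (W=2, Y=1, U=3, Z=1, X=2) weight 1/196
  (W=2, Y=1, U=3, Z=2, X=2) weight 1/196
  … 4 more
Group by X:
  weight(X=2) = 1/28
  weight(X=3) = 4/91
Total weight = 1/28 + 4/91 = 29/364
P(X=2 | obs) = 1/28 / 29/364 = 13/29
P(X=3 | obs) = 4/91 / 29/364 = 16/29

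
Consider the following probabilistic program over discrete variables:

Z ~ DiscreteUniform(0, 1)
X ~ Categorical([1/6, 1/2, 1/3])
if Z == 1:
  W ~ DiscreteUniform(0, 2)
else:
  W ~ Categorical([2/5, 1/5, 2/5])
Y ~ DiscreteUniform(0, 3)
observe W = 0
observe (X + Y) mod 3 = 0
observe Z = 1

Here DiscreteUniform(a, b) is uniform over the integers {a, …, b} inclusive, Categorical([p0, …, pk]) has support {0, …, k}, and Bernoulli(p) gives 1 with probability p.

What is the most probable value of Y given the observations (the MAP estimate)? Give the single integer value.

Enumerate traces; 4 have nonzero weight after conditioning:
  (Z=1, X=0, W=0, Y=0) weight 1/144
  (Z=1, X=0, W=0, Y=3) weight 1/144
  (Z=1, X=1, W=0, Y=2) weight 1/48
  (Z=1, X=2, W=0, Y=1) weight 1/72
Group by Y:
  weight(Y=0) = 1/144
  weight(Y=1) = 1/72
  weight(Y=2) = 1/48
  weight(Y=3) = 1/144
Total weight = 1/144 + 1/72 + 1/48 + 1/144 = 7/144
P(Y=0 | obs) = 1/144 / 7/144 = 1/7
P(Y=1 | obs) = 1/72 / 7/144 = 2/7
P(Y=2 | obs) = 1/48 / 7/144 = 3/7
P(Y=3 | obs) = 1/144 / 7/144 = 1/7
argmax = 2

argmax_v P(Y = v | obs) = 2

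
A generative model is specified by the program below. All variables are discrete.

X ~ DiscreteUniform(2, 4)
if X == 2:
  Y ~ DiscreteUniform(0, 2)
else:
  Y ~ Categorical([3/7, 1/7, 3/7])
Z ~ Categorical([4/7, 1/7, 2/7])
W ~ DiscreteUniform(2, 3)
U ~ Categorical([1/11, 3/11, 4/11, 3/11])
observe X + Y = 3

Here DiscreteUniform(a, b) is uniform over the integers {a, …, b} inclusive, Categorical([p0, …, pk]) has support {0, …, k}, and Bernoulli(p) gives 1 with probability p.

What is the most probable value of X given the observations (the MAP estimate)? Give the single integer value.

argmax_v P(X = v | obs) = 3

Enumerate traces; 48 have nonzero weight after conditioning:
  (X=2, Y=1, Z=0, W=2, U=0) weight 2/693
  (X=2, Y=1, Z=0, W=2, U=1) weight 2/231
  (X=2, Y=1, Z=0, W=2, U=2) weight 8/693
  (X=2, Y=1, Z=0, W=2, U=3) weight 2/231
  (X=2, Y=1, Z=0, W=3, U=0) weight 2/693
  (X=2, Y=1, Z=0, W=3, U=1) weight 2/231
  (X=2, Y=1, Z=0, W=3, U=2) weight 8/693
  (X=2, Y=1, Z=0, W=3, U=3) weight 2/231
  (X=3, Y=0, Z=0, W=2, U=0) weight 2/539
  … 39 more
Group by X:
  weight(X=2) = 1/9
  weight(X=3) = 1/7
Total weight = 1/9 + 1/7 = 16/63
P(X=2 | obs) = 1/9 / 16/63 = 7/16
P(X=3 | obs) = 1/7 / 16/63 = 9/16
argmax = 3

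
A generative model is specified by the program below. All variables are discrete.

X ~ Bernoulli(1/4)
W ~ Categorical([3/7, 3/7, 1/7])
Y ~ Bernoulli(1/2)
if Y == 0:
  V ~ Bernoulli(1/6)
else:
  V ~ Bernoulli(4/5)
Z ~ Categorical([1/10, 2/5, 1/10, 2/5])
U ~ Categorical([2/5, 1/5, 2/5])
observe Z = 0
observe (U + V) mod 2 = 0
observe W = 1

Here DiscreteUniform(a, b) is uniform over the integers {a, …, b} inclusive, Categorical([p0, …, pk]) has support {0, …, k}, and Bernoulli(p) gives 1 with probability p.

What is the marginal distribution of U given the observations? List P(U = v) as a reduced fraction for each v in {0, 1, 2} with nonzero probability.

Enumerate traces; 12 have nonzero weight after conditioning:
  (X=0, W=1, Y=0, V=0, Z=0, U=0) weight 3/560
  (X=0, W=1, Y=0, V=0, Z=0, U=2) weight 3/560
  (X=0, W=1, Y=0, V=1, Z=0, U=1) weight 3/5600
  (X=0, W=1, Y=1, V=0, Z=0, U=0) weight 9/7000
  (X=0, W=1, Y=1, V=0, Z=0, U=2) weight 9/7000
  (X=0, W=1, Y=1, V=1, Z=0, U=1) weight 9/3500
  (X=1, W=1, Y=0, V=0, Z=0, U=0) weight 1/560
  (X=1, W=1, Y=0, V=0, Z=0, U=2) weight 1/560
  … 4 more
Group by U:
  weight(U=0) = 31/3500
  weight(U=1) = 29/7000
  weight(U=2) = 31/3500
Total weight = 31/3500 + 29/7000 + 31/3500 = 153/7000
P(U=0 | obs) = 31/3500 / 153/7000 = 62/153
P(U=1 | obs) = 29/7000 / 153/7000 = 29/153
P(U=2 | obs) = 31/3500 / 153/7000 = 62/153

P(U=0) = 62/153, P(U=1) = 29/153, P(U=2) = 62/153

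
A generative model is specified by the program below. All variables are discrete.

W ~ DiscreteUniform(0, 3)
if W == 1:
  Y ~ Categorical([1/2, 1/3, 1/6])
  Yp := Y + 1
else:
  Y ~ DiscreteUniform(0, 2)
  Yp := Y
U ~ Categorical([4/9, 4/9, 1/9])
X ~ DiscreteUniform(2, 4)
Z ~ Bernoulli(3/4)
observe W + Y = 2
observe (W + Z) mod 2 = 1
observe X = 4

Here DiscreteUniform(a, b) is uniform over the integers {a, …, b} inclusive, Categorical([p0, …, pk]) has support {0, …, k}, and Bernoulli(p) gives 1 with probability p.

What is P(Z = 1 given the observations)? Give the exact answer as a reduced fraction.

Enumerate traces; 9 have nonzero weight after conditioning:
  (W=0, Y=2, U=0, X=4, Z=1) weight 1/108
  (W=0, Y=2, U=1, X=4, Z=1) weight 1/108
  (W=0, Y=2, U=2, X=4, Z=1) weight 1/432
  (W=1, Y=1, U=0, X=4, Z=0) weight 1/324
  (W=1, Y=1, U=1, X=4, Z=0) weight 1/324
  (W=1, Y=1, U=2, X=4, Z=0) weight 1/1296
  (W=2, Y=0, U=0, X=4, Z=1) weight 1/108
  (W=2, Y=0, U=1, X=4, Z=1) weight 1/108
  … 1 more
Group by Z:
  weight(Z=0) = 1/144
  weight(Z=1) = 1/24
Total weight = 1/144 + 1/24 = 7/144
P(Z=0 | obs) = 1/144 / 7/144 = 1/7
P(Z=1 | obs) = 1/24 / 7/144 = 6/7

P(Z = 1 | obs) = 6/7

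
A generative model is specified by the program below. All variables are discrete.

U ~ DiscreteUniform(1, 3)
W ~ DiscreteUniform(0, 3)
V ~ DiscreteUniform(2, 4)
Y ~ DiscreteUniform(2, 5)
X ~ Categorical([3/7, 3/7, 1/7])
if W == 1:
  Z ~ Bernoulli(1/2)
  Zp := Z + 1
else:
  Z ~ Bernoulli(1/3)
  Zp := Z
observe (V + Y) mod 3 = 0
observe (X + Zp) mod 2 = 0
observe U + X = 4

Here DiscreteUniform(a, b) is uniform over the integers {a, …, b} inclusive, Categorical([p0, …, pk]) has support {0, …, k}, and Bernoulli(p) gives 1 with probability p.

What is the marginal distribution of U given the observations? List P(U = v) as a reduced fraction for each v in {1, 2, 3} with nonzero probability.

P(U=2) = 5/14, P(U=3) = 9/14

Enumerate traces; 32 have nonzero weight after conditioning:
  (U=2, W=0, V=2, Y=4, X=2, Z=0) weight 1/1512
  (U=2, W=0, V=3, Y=3, X=2, Z=0) weight 1/1512
  (U=2, W=0, V=4, Y=2, X=2, Z=0) weight 1/1512
  (U=2, W=0, V=4, Y=5, X=2, Z=0) weight 1/1512
  (U=2, W=1, V=2, Y=4, X=2, Z=1) weight 1/2016
  (U=2, W=1, V=3, Y=3, X=2, Z=1) weight 1/2016
  (U=2, W=1, V=4, Y=2, X=2, Z=1) weight 1/2016
  (U=2, W=1, V=4, Y=5, X=2, Z=1) weight 1/2016
  (U=3, W=0, V=2, Y=4, X=1, Z=1) weight 1/1008
  … 23 more
Group by U:
  weight(U=2) = 5/504
  weight(U=3) = 1/56
Total weight = 5/504 + 1/56 = 1/36
P(U=2 | obs) = 5/504 / 1/36 = 5/14
P(U=3 | obs) = 1/56 / 1/36 = 9/14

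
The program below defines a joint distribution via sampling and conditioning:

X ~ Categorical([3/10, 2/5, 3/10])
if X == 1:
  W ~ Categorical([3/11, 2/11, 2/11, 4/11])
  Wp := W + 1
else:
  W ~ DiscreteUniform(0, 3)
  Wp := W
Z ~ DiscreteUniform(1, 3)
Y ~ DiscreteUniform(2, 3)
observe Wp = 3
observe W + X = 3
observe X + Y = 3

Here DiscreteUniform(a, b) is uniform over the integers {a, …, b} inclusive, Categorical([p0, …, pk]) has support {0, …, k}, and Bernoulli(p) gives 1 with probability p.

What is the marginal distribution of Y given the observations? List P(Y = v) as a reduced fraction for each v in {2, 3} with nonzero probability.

Enumerate traces; 6 have nonzero weight after conditioning:
  (X=0, W=3, Z=1, Y=3) weight 1/80
  (X=0, W=3, Z=2, Y=3) weight 1/80
  (X=0, W=3, Z=3, Y=3) weight 1/80
  (X=1, W=2, Z=1, Y=2) weight 2/165
  (X=1, W=2, Z=2, Y=2) weight 2/165
  (X=1, W=2, Z=3, Y=2) weight 2/165
Group by Y:
  weight(Y=2) = 2/55
  weight(Y=3) = 3/80
Total weight = 2/55 + 3/80 = 13/176
P(Y=2 | obs) = 2/55 / 13/176 = 32/65
P(Y=3 | obs) = 3/80 / 13/176 = 33/65

P(Y=2) = 32/65, P(Y=3) = 33/65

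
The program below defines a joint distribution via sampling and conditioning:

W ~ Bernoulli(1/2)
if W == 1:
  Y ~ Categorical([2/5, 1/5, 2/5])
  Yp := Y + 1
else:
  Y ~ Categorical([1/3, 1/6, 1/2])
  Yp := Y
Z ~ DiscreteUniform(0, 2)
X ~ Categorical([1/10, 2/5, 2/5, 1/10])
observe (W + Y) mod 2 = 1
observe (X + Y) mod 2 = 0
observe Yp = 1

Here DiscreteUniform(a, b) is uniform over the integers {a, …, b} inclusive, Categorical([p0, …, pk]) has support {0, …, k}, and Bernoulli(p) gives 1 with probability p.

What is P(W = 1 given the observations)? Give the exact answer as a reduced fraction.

P(W = 1 | obs) = 12/17

Enumerate traces; 12 have nonzero weight after conditioning:
  (W=0, Y=1, Z=0, X=1) weight 1/90
  (W=0, Y=1, Z=0, X=3) weight 1/360
  (W=0, Y=1, Z=1, X=1) weight 1/90
  (W=0, Y=1, Z=1, X=3) weight 1/360
  (W=0, Y=1, Z=2, X=1) weight 1/90
  (W=0, Y=1, Z=2, X=3) weight 1/360
  (W=1, Y=0, Z=0, X=0) weight 1/150
  (W=1, Y=0, Z=0, X=2) weight 2/75
  … 4 more
Group by W:
  weight(W=0) = 1/24
  weight(W=1) = 1/10
Total weight = 1/24 + 1/10 = 17/120
P(W=0 | obs) = 1/24 / 17/120 = 5/17
P(W=1 | obs) = 1/10 / 17/120 = 12/17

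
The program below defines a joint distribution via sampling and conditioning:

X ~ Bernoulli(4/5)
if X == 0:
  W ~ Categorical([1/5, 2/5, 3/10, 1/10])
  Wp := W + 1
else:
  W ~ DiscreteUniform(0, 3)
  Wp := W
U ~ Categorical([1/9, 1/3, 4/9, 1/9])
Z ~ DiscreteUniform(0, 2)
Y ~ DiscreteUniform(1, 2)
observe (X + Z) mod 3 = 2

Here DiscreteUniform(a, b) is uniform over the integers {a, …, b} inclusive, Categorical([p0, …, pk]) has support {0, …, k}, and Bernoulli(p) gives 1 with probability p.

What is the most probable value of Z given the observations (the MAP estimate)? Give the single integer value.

Enumerate traces; 64 have nonzero weight after conditioning:
  (X=0, W=0, U=0, Z=2, Y=1) weight 1/1350
  (X=0, W=0, U=0, Z=2, Y=2) weight 1/1350
  (X=0, W=0, U=1, Z=2, Y=1) weight 1/450
  (X=0, W=0, U=1, Z=2, Y=2) weight 1/450
  (X=0, W=0, U=2, Z=2, Y=1) weight 2/675
  (X=0, W=0, U=2, Z=2, Y=2) weight 2/675
  (X=0, W=0, U=3, Z=2, Y=1) weight 1/1350
  (X=0, W=0, U=3, Z=2, Y=2) weight 1/1350
  (X=1, W=0, U=0, Z=1, Y=1) weight 1/270
  … 55 more
Group by Z:
  weight(Z=1) = 4/15
  weight(Z=2) = 1/15
Total weight = 4/15 + 1/15 = 1/3
P(Z=1 | obs) = 4/15 / 1/3 = 4/5
P(Z=2 | obs) = 1/15 / 1/3 = 1/5
argmax = 1

argmax_v P(Z = v | obs) = 1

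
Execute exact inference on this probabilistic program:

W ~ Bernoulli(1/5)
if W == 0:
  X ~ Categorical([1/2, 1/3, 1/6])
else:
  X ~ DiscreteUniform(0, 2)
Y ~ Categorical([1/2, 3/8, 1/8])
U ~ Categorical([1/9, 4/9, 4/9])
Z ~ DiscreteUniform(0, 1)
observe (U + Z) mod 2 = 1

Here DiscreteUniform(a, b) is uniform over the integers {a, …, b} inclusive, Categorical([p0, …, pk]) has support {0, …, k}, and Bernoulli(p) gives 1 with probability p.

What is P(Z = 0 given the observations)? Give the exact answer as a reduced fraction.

P(Z = 0 | obs) = 4/9

Enumerate traces; 54 have nonzero weight after conditioning:
  (W=0, X=0, Y=0, U=0, Z=1) weight 1/90
  (W=0, X=0, Y=0, U=1, Z=0) weight 2/45
  (W=0, X=0, Y=0, U=2, Z=1) weight 2/45
  (W=0, X=0, Y=1, U=0, Z=1) weight 1/120
  (W=0, X=0, Y=1, U=1, Z=0) weight 1/30
  (W=0, X=0, Y=1, U=2, Z=1) weight 1/30
  (W=0, X=0, Y=2, U=0, Z=1) weight 1/360
  (W=0, X=0, Y=2, U=1, Z=0) weight 1/90
  … 46 more
Group by Z:
  weight(Z=0) = 2/9
  weight(Z=1) = 5/18
Total weight = 2/9 + 5/18 = 1/2
P(Z=0 | obs) = 2/9 / 1/2 = 4/9
P(Z=1 | obs) = 5/18 / 1/2 = 5/9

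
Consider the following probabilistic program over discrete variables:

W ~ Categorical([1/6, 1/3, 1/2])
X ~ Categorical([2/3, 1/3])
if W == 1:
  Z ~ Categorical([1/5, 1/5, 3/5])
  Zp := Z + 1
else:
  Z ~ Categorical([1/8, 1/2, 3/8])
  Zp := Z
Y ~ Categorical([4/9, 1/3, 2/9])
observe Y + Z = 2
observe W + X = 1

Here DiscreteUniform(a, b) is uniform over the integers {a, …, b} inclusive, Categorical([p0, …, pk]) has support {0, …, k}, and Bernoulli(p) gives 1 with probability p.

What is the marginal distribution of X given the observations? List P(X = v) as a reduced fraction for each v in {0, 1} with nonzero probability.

P(X=0) = 272/337, P(X=1) = 65/337

Enumerate traces; 6 have nonzero weight after conditioning:
  (W=0, X=1, Z=0, Y=2) weight 1/648
  (W=0, X=1, Z=1, Y=1) weight 1/108
  (W=0, X=1, Z=2, Y=0) weight 1/108
  (W=1, X=0, Z=0, Y=2) weight 4/405
  (W=1, X=0, Z=1, Y=1) weight 2/135
  (W=1, X=0, Z=2, Y=0) weight 8/135
Group by X:
  weight(X=0) = 34/405
  weight(X=1) = 13/648
Total weight = 34/405 + 13/648 = 337/3240
P(X=0 | obs) = 34/405 / 337/3240 = 272/337
P(X=1 | obs) = 13/648 / 337/3240 = 65/337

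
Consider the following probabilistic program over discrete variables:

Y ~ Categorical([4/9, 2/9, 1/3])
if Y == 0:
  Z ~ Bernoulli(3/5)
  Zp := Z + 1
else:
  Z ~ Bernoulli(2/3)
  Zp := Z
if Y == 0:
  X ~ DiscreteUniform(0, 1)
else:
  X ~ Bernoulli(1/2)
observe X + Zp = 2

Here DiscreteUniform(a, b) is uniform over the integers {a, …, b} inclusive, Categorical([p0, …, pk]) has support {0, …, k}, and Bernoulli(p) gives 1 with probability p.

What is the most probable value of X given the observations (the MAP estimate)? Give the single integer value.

Enumerate traces; 4 have nonzero weight after conditioning:
  (Y=0, Z=0, X=1) weight 4/45
  (Y=0, Z=1, X=0) weight 2/15
  (Y=1, Z=1, X=1) weight 2/27
  (Y=2, Z=1, X=1) weight 1/9
Group by X:
  weight(X=0) = 2/15
  weight(X=1) = 37/135
Total weight = 2/15 + 37/135 = 11/27
P(X=0 | obs) = 2/15 / 11/27 = 18/55
P(X=1 | obs) = 37/135 / 11/27 = 37/55
argmax = 1

argmax_v P(X = v | obs) = 1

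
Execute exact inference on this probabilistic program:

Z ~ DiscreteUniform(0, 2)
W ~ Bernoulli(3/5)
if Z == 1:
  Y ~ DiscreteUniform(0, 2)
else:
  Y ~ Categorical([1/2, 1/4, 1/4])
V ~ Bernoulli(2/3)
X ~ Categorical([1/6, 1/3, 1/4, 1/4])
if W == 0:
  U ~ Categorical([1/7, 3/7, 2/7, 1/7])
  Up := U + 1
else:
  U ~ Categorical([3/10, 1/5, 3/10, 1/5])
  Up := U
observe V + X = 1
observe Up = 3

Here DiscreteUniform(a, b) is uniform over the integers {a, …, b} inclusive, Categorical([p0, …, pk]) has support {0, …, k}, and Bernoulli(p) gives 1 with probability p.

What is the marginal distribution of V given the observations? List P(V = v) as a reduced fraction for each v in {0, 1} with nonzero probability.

Enumerate traces; 36 have nonzero weight after conditioning:
  (Z=0, W=0, Y=0, V=0, X=1, U=2) weight 2/945
  (Z=0, W=0, Y=0, V=1, X=0, U=2) weight 2/945
  (Z=0, W=0, Y=1, V=0, X=1, U=2) weight 1/945
  (Z=0, W=0, Y=1, V=1, X=0, U=2) weight 1/945
  (Z=0, W=0, Y=2, V=0, X=1, U=2) weight 1/945
  (Z=0, W=0, Y=2, V=1, X=0, U=2) weight 1/945
  (Z=0, W=1, Y=0, V=0, X=1, U=3) weight 1/450
  (Z=0, W=1, Y=0, V=1, X=0, U=3) weight 1/450
  … 28 more
Group by V:
  weight(V=0) = 41/1575
  weight(V=1) = 41/1575
Total weight = 41/1575 + 41/1575 = 82/1575
P(V=0 | obs) = 41/1575 / 82/1575 = 1/2
P(V=1 | obs) = 41/1575 / 82/1575 = 1/2

P(V=0) = 1/2, P(V=1) = 1/2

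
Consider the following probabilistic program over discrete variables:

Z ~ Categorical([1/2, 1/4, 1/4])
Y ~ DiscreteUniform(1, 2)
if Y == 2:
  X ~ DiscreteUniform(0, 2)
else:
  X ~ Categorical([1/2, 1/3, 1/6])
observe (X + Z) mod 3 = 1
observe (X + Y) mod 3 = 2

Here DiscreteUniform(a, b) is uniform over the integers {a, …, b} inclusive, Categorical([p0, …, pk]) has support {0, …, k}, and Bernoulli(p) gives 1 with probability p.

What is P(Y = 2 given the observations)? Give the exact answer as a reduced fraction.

Enumerate traces; 2 have nonzero weight after conditioning:
  (Z=0, Y=1, X=1) weight 1/12
  (Z=1, Y=2, X=0) weight 1/24
Group by Y:
  weight(Y=1) = 1/12
  weight(Y=2) = 1/24
Total weight = 1/12 + 1/24 = 1/8
P(Y=1 | obs) = 1/12 / 1/8 = 2/3
P(Y=2 | obs) = 1/24 / 1/8 = 1/3

P(Y = 2 | obs) = 1/3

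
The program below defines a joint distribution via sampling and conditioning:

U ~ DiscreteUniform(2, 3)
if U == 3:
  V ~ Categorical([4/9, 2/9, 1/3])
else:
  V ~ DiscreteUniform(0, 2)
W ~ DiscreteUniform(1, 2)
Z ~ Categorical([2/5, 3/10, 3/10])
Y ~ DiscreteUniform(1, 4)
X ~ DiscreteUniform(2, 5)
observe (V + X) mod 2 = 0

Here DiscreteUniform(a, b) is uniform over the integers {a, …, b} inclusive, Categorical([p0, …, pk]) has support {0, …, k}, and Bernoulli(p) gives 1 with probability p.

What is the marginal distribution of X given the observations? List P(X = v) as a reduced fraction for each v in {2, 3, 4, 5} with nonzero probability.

P(X=2) = 13/36, P(X=3) = 5/36, P(X=4) = 13/36, P(X=5) = 5/36

Enumerate traces; 288 have nonzero weight after conditioning:
  (U=2, V=0, W=1, Z=0, Y=1, X=2) weight 1/480
  (U=2, V=0, W=1, Z=0, Y=1, X=4) weight 1/480
  (U=2, V=0, W=1, Z=0, Y=2, X=2) weight 1/480
  (U=2, V=0, W=1, Z=0, Y=2, X=4) weight 1/480
  (U=2, V=0, W=1, Z=0, Y=3, X=2) weight 1/480
  (U=2, V=0, W=1, Z=0, Y=3, X=4) weight 1/480
  (U=2, V=0, W=1, Z=0, Y=4, X=2) weight 1/480
  (U=2, V=0, W=1, Z=0, Y=4, X=4) weight 1/480
  (U=2, V=1, W=1, Z=0, Y=1, X=3) weight 1/480
  (U=2, V=1, W=1, Z=0, Y=1, X=5) weight 1/480
  … 278 more
Group by X:
  weight(X=2) = 13/72
  weight(X=3) = 5/72
  weight(X=4) = 13/72
  weight(X=5) = 5/72
Total weight = 13/72 + 5/72 + 13/72 + 5/72 = 1/2
P(X=2 | obs) = 13/72 / 1/2 = 13/36
P(X=3 | obs) = 5/72 / 1/2 = 5/36
P(X=4 | obs) = 13/72 / 1/2 = 13/36
P(X=5 | obs) = 5/72 / 1/2 = 5/36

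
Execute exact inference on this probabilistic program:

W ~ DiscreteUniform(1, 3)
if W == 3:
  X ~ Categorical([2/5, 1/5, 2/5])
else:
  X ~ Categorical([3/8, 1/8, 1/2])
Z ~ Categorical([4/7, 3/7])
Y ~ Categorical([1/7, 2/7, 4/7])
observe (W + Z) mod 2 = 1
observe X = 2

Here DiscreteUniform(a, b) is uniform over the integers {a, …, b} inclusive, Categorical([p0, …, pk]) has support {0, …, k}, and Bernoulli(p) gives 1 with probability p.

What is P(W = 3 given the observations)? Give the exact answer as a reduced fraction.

P(W = 3 | obs) = 16/51

Enumerate traces; 9 have nonzero weight after conditioning:
  (W=1, X=2, Z=0, Y=0) weight 2/147
  (W=1, X=2, Z=0, Y=1) weight 4/147
  (W=1, X=2, Z=0, Y=2) weight 8/147
  (W=2, X=2, Z=1, Y=0) weight 1/98
  (W=2, X=2, Z=1, Y=1) weight 1/49
  (W=2, X=2, Z=1, Y=2) weight 2/49
  (W=3, X=2, Z=0, Y=0) weight 8/735
  (W=3, X=2, Z=0, Y=1) weight 16/735
  … 1 more
Group by W:
  weight(W=1) = 2/21
  weight(W=2) = 1/14
  weight(W=3) = 8/105
Total weight = 2/21 + 1/14 + 8/105 = 17/70
P(W=1 | obs) = 2/21 / 17/70 = 20/51
P(W=2 | obs) = 1/14 / 17/70 = 5/17
P(W=3 | obs) = 8/105 / 17/70 = 16/51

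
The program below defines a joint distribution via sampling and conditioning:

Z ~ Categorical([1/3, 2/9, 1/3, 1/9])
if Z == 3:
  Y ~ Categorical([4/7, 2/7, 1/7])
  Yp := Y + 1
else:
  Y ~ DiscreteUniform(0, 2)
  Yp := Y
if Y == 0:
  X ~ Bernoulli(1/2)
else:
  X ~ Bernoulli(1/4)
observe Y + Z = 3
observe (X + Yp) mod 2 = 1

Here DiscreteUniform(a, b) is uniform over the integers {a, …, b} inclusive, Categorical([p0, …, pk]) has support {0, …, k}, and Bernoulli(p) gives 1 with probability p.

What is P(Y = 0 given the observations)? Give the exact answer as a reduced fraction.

Enumerate traces; 3 have nonzero weight after conditioning:
  (Z=1, Y=2, X=1) weight 1/54
  (Z=2, Y=1, X=0) weight 1/12
  (Z=3, Y=0, X=0) weight 2/63
Group by Y:
  weight(Y=0) = 2/63
  weight(Y=1) = 1/12
  weight(Y=2) = 1/54
Total weight = 2/63 + 1/12 + 1/54 = 101/756
P(Y=0 | obs) = 2/63 / 101/756 = 24/101
P(Y=1 | obs) = 1/12 / 101/756 = 63/101
P(Y=2 | obs) = 1/54 / 101/756 = 14/101

P(Y = 0 | obs) = 24/101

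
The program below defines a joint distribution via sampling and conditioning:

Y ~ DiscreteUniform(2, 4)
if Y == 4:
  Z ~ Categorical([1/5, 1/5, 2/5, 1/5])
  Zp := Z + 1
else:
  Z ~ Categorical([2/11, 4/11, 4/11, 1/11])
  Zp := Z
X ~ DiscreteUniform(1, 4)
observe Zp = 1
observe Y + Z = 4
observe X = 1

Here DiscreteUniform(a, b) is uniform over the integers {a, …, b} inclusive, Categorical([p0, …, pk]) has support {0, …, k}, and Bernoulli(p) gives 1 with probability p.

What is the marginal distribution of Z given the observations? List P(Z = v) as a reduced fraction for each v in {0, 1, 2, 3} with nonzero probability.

P(Z=0) = 11/31, P(Z=1) = 20/31

Enumerate traces; 2 have nonzero weight after conditioning:
  (Y=3, Z=1, X=1) weight 1/33
  (Y=4, Z=0, X=1) weight 1/60
Group by Z:
  weight(Z=0) = 1/60
  weight(Z=1) = 1/33
Total weight = 1/60 + 1/33 = 31/660
P(Z=0 | obs) = 1/60 / 31/660 = 11/31
P(Z=1 | obs) = 1/33 / 31/660 = 20/31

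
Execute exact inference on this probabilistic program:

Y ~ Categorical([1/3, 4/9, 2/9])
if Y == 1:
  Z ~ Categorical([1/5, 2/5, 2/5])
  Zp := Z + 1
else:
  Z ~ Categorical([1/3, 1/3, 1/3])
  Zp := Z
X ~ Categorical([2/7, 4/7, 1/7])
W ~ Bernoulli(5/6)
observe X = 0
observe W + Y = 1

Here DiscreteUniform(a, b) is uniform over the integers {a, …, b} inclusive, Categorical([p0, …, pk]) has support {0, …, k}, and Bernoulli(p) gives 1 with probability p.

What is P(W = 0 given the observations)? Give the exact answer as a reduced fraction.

P(W = 0 | obs) = 4/19

Enumerate traces; 6 have nonzero weight after conditioning:
  (Y=0, Z=0, X=0, W=1) weight 5/189
  (Y=0, Z=1, X=0, W=1) weight 5/189
  (Y=0, Z=2, X=0, W=1) weight 5/189
  (Y=1, Z=0, X=0, W=0) weight 4/945
  (Y=1, Z=1, X=0, W=0) weight 8/945
  (Y=1, Z=2, X=0, W=0) weight 8/945
Group by W:
  weight(W=0) = 4/189
  weight(W=1) = 5/63
Total weight = 4/189 + 5/63 = 19/189
P(W=0 | obs) = 4/189 / 19/189 = 4/19
P(W=1 | obs) = 5/63 / 19/189 = 15/19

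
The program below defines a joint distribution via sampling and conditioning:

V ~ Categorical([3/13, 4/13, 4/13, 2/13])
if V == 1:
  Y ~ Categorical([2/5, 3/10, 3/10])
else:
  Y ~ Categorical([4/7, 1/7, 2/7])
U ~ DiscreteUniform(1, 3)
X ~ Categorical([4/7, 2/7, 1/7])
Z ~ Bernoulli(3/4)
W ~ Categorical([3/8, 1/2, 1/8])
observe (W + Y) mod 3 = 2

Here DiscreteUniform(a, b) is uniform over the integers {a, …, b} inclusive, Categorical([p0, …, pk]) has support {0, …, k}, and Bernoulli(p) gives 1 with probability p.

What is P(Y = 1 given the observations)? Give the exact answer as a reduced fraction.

Enumerate traces; 216 have nonzero weight after conditioning:
  (V=0, Y=0, U=1, X=0, Z=0, W=2) weight 1/1274
  (V=0, Y=0, U=1, X=0, Z=1, W=2) weight 3/1274
  (V=0, Y=0, U=1, X=1, Z=0, W=2) weight 1/2548
  (V=0, Y=0, U=1, X=1, Z=1, W=2) weight 3/2548
  (V=0, Y=0, U=1, X=2, Z=0, W=2) weight 1/5096
  (V=0, Y=0, U=1, X=2, Z=1, W=2) weight 3/5096
  (V=0, Y=0, U=2, X=0, Z=0, W=2) weight 1/1274
  (V=0, Y=0, U=2, X=0, Z=1, W=2) weight 3/1274
  (V=0, Y=1, U=1, X=0, Z=0, W=1) weight 1/1274
  (V=0, Y=2, U=1, X=0, Z=0, W=0) weight 3/2548
  … 206 more
Group by Y:
  weight(Y=0) = 59/910
  weight(Y=1) = 87/910
  weight(Y=2) = 99/910
Total weight = 59/910 + 87/910 + 99/910 = 7/26
P(Y=0 | obs) = 59/910 / 7/26 = 59/245
P(Y=1 | obs) = 87/910 / 7/26 = 87/245
P(Y=2 | obs) = 99/910 / 7/26 = 99/245

P(Y = 1 | obs) = 87/245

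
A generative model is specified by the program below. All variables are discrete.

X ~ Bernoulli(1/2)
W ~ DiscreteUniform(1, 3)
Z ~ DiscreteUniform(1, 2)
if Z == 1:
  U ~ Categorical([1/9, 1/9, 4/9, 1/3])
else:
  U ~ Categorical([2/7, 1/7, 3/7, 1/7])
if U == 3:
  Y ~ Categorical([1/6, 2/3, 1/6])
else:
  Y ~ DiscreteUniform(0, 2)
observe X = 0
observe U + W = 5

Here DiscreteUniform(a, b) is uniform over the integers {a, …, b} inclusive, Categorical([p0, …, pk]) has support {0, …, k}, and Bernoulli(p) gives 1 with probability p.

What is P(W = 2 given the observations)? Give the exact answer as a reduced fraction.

P(W = 2 | obs) = 6/17

Enumerate traces; 12 have nonzero weight after conditioning:
  (X=0, W=2, Z=1, U=3, Y=0) weight 1/216
  (X=0, W=2, Z=1, U=3, Y=1) weight 1/54
  (X=0, W=2, Z=1, U=3, Y=2) weight 1/216
  (X=0, W=2, Z=2, U=3, Y=0) weight 1/504
  (X=0, W=2, Z=2, U=3, Y=1) weight 1/126
  (X=0, W=2, Z=2, U=3, Y=2) weight 1/504
  (X=0, W=3, Z=1, U=2, Y=0) weight 1/81
  (X=0, W=3, Z=1, U=2, Y=1) weight 1/81
  … 4 more
Group by W:
  weight(W=2) = 5/126
  weight(W=3) = 55/756
Total weight = 5/126 + 55/756 = 85/756
P(W=2 | obs) = 5/126 / 85/756 = 6/17
P(W=3 | obs) = 55/756 / 85/756 = 11/17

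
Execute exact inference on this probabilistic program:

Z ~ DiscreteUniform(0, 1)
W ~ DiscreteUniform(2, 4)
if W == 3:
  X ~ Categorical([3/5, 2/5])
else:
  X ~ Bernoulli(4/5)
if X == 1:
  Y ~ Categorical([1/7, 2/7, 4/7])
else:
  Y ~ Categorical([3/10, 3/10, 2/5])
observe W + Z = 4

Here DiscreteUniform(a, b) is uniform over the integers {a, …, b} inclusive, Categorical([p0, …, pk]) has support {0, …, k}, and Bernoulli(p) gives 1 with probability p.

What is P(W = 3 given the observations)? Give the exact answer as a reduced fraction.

Enumerate traces; 12 have nonzero weight after conditioning:
  (Z=0, W=4, X=0, Y=0) weight 1/100
  (Z=0, W=4, X=0, Y=1) weight 1/100
  (Z=0, W=4, X=0, Y=2) weight 1/75
  (Z=0, W=4, X=1, Y=0) weight 2/105
  (Z=0, W=4, X=1, Y=1) weight 4/105
  (Z=0, W=4, X=1, Y=2) weight 8/105
  (Z=1, W=3, X=0, Y=0) weight 3/100
  (Z=1, W=3, X=0, Y=1) weight 3/100
  … 4 more
Group by W:
  weight(W=3) = 1/6
  weight(W=4) = 1/6
Total weight = 1/6 + 1/6 = 1/3
P(W=3 | obs) = 1/6 / 1/3 = 1/2
P(W=4 | obs) = 1/6 / 1/3 = 1/2

P(W = 3 | obs) = 1/2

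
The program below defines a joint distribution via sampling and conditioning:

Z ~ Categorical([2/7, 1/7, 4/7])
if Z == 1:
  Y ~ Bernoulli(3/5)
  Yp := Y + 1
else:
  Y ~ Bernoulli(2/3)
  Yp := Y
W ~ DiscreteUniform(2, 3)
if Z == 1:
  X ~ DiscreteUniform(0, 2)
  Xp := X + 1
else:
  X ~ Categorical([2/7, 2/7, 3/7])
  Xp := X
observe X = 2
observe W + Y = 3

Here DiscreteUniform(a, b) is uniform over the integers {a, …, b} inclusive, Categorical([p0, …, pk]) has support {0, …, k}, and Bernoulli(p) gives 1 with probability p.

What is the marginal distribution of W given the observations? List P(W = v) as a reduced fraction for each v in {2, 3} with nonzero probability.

P(W=2) = 201/305, P(W=3) = 104/305

Enumerate traces; 6 have nonzero weight after conditioning:
  (Z=0, Y=0, W=3, X=2) weight 1/49
  (Z=0, Y=1, W=2, X=2) weight 2/49
  (Z=1, Y=0, W=3, X=2) weight 1/105
  (Z=1, Y=1, W=2, X=2) weight 1/70
  (Z=2, Y=0, W=3, X=2) weight 2/49
  (Z=2, Y=1, W=2, X=2) weight 4/49
Group by W:
  weight(W=2) = 67/490
  weight(W=3) = 52/735
Total weight = 67/490 + 52/735 = 61/294
P(W=2 | obs) = 67/490 / 61/294 = 201/305
P(W=3 | obs) = 52/735 / 61/294 = 104/305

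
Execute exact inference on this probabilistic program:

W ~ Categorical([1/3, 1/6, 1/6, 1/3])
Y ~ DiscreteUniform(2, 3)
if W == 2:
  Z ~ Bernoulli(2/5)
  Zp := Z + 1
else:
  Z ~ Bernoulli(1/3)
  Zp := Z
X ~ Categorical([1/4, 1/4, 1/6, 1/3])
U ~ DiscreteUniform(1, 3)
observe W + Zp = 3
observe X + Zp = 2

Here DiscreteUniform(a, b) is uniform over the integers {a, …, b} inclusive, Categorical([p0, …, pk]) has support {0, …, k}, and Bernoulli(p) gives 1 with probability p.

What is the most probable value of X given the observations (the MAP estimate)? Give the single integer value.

argmax_v P(X = v | obs) = 2

Enumerate traces; 12 have nonzero weight after conditioning:
  (W=2, Y=2, Z=0, X=1, U=1) weight 1/240
  (W=2, Y=2, Z=0, X=1, U=2) weight 1/240
  (W=2, Y=2, Z=0, X=1, U=3) weight 1/240
  (W=2, Y=3, Z=0, X=1, U=1) weight 1/240
  (W=2, Y=3, Z=0, X=1, U=2) weight 1/240
  (W=2, Y=3, Z=0, X=1, U=3) weight 1/240
  (W=3, Y=2, Z=0, X=2, U=1) weight 1/162
  (W=3, Y=2, Z=0, X=2, U=2) weight 1/162
  … 4 more
Group by X:
  weight(X=1) = 1/40
  weight(X=2) = 1/27
Total weight = 1/40 + 1/27 = 67/1080
P(X=1 | obs) = 1/40 / 67/1080 = 27/67
P(X=2 | obs) = 1/27 / 67/1080 = 40/67
argmax = 2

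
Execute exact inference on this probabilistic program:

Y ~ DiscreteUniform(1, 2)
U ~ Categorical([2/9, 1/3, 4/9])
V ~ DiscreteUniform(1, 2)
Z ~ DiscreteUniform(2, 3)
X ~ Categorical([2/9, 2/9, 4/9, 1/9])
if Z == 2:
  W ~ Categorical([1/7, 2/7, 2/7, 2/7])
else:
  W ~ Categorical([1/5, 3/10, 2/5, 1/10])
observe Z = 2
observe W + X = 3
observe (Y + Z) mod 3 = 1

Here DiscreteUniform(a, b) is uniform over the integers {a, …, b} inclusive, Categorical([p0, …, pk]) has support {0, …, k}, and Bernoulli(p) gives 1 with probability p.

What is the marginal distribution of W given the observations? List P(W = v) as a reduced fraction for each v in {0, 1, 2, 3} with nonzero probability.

Enumerate traces; 24 have nonzero weight after conditioning:
  (Y=2, U=0, V=1, Z=2, X=0, W=3) weight 1/567
  (Y=2, U=0, V=1, Z=2, X=1, W=2) weight 1/567
  (Y=2, U=0, V=1, Z=2, X=2, W=1) weight 2/567
  (Y=2, U=0, V=1, Z=2, X=3, W=0) weight 1/2268
  (Y=2, U=0, V=2, Z=2, X=0, W=3) weight 1/567
  (Y=2, U=0, V=2, Z=2, X=1, W=2) weight 1/567
  (Y=2, U=0, V=2, Z=2, X=2, W=1) weight 2/567
  (Y=2, U=0, V=2, Z=2, X=3, W=0) weight 1/2268
  … 16 more
Group by W:
  weight(W=0) = 1/252
  weight(W=1) = 2/63
  weight(W=2) = 1/63
  weight(W=3) = 1/63
Total weight = 1/252 + 2/63 + 1/63 + 1/63 = 17/252
P(W=0 | obs) = 1/252 / 17/252 = 1/17
P(W=1 | obs) = 2/63 / 17/252 = 8/17
P(W=2 | obs) = 1/63 / 17/252 = 4/17
P(W=3 | obs) = 1/63 / 17/252 = 4/17

P(W=0) = 1/17, P(W=1) = 8/17, P(W=2) = 4/17, P(W=3) = 4/17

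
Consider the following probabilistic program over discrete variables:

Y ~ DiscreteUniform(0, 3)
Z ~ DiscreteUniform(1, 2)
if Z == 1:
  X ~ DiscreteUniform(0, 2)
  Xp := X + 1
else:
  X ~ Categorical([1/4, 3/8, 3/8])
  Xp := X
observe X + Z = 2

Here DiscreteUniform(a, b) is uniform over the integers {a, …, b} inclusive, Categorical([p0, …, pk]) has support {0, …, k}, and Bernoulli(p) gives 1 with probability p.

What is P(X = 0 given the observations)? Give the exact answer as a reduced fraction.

P(X = 0 | obs) = 3/7

Enumerate traces; 8 have nonzero weight after conditioning:
  (Y=0, Z=1, X=1) weight 1/24
  (Y=0, Z=2, X=0) weight 1/32
  (Y=1, Z=1, X=1) weight 1/24
  (Y=1, Z=2, X=0) weight 1/32
  (Y=2, Z=1, X=1) weight 1/24
  (Y=2, Z=2, X=0) weight 1/32
  (Y=3, Z=1, X=1) weight 1/24
  (Y=3, Z=2, X=0) weight 1/32
Group by X:
  weight(X=0) = 1/8
  weight(X=1) = 1/6
Total weight = 1/8 + 1/6 = 7/24
P(X=0 | obs) = 1/8 / 7/24 = 3/7
P(X=1 | obs) = 1/6 / 7/24 = 4/7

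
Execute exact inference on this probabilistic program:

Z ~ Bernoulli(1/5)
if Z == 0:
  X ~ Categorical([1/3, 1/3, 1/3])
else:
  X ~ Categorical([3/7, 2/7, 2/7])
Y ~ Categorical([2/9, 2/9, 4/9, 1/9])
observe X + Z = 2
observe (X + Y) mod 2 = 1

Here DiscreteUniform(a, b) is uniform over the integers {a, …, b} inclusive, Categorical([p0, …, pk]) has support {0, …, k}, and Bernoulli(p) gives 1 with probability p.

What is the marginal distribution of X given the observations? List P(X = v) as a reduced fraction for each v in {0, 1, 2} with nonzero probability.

Enumerate traces; 4 have nonzero weight after conditioning:
  (Z=0, X=2, Y=1) weight 8/135
  (Z=0, X=2, Y=3) weight 4/135
  (Z=1, X=1, Y=0) weight 4/315
  (Z=1, X=1, Y=2) weight 8/315
Group by X:
  weight(X=1) = 4/105
  weight(X=2) = 4/45
Total weight = 4/105 + 4/45 = 8/63
P(X=1 | obs) = 4/105 / 8/63 = 3/10
P(X=2 | obs) = 4/45 / 8/63 = 7/10

P(X=1) = 3/10, P(X=2) = 7/10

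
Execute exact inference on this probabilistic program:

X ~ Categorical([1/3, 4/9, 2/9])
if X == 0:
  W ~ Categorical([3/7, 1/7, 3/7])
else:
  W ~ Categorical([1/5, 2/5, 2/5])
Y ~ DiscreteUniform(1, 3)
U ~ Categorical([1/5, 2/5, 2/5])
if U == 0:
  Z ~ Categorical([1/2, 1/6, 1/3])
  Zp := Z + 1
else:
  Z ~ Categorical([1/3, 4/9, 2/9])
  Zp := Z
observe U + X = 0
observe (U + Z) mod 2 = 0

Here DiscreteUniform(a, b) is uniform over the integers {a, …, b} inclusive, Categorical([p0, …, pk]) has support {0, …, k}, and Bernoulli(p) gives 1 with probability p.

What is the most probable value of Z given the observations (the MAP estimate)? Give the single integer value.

argmax_v P(Z = v | obs) = 0

Enumerate traces; 18 have nonzero weight after conditioning:
  (X=0, W=0, Y=1, U=0, Z=0) weight 1/210
  (X=0, W=0, Y=1, U=0, Z=2) weight 1/315
  (X=0, W=0, Y=2, U=0, Z=0) weight 1/210
  (X=0, W=0, Y=2, U=0, Z=2) weight 1/315
  (X=0, W=0, Y=3, U=0, Z=0) weight 1/210
  (X=0, W=0, Y=3, U=0, Z=2) weight 1/315
  (X=0, W=1, Y=1, U=0, Z=0) weight 1/630
  (X=0, W=1, Y=1, U=0, Z=2) weight 1/945
  … 10 more
Group by Z:
  weight(Z=0) = 1/30
  weight(Z=2) = 1/45
Total weight = 1/30 + 1/45 = 1/18
P(Z=0 | obs) = 1/30 / 1/18 = 3/5
P(Z=2 | obs) = 1/45 / 1/18 = 2/5
argmax = 0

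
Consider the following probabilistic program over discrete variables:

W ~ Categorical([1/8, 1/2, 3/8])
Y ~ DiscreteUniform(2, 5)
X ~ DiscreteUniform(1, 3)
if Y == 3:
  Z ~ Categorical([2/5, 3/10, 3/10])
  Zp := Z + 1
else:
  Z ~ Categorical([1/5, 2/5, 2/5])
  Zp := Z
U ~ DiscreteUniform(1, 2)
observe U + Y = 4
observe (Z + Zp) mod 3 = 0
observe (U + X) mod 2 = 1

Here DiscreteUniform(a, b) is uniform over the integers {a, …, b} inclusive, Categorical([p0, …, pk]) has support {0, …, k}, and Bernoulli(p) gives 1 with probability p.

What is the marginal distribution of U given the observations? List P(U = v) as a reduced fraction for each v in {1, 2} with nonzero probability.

Enumerate traces; 9 have nonzero weight after conditioning:
  (W=0, Y=2, X=1, Z=0, U=2) weight 1/960
  (W=0, Y=2, X=3, Z=0, U=2) weight 1/960
  (W=0, Y=3, X=2, Z=1, U=1) weight 1/640
  (W=1, Y=2, X=1, Z=0, U=2) weight 1/240
  (W=1, Y=2, X=3, Z=0, U=2) weight 1/240
  (W=1, Y=3, X=2, Z=1, U=1) weight 1/160
  (W=2, Y=2, X=1, Z=0, U=2) weight 1/320
  (W=2, Y=2, X=3, Z=0, U=2) weight 1/320
  … 1 more
Group by U:
  weight(U=1) = 1/80
  weight(U=2) = 1/60
Total weight = 1/80 + 1/60 = 7/240
P(U=1 | obs) = 1/80 / 7/240 = 3/7
P(U=2 | obs) = 1/60 / 7/240 = 4/7

P(U=1) = 3/7, P(U=2) = 4/7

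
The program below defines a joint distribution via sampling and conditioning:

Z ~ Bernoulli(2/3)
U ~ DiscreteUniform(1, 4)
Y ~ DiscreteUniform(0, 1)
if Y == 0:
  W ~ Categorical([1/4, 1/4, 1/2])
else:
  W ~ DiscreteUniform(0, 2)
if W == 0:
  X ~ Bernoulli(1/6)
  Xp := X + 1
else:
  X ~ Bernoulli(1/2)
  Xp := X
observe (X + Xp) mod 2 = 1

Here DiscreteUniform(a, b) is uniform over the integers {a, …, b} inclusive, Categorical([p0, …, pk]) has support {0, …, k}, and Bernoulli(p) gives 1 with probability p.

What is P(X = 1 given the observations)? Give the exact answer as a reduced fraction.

Enumerate traces; 32 have nonzero weight after conditioning:
  (Z=0, U=1, Y=0, W=0, X=0) weight 5/576
  (Z=0, U=1, Y=0, W=0, X=1) weight 1/576
  (Z=0, U=1, Y=1, W=0, X=0) weight 5/432
  (Z=0, U=1, Y=1, W=0, X=1) weight 1/432
  (Z=0, U=2, Y=0, W=0, X=0) weight 5/576
  (Z=0, U=2, Y=0, W=0, X=1) weight 1/576
  (Z=0, U=2, Y=1, W=0, X=0) weight 5/432
  (Z=0, U=2, Y=1, W=0, X=1) weight 1/432
  … 24 more
Group by X:
  weight(X=0) = 35/144
  weight(X=1) = 7/144
Total weight = 35/144 + 7/144 = 7/24
P(X=0 | obs) = 35/144 / 7/24 = 5/6
P(X=1 | obs) = 7/144 / 7/24 = 1/6

P(X = 1 | obs) = 1/6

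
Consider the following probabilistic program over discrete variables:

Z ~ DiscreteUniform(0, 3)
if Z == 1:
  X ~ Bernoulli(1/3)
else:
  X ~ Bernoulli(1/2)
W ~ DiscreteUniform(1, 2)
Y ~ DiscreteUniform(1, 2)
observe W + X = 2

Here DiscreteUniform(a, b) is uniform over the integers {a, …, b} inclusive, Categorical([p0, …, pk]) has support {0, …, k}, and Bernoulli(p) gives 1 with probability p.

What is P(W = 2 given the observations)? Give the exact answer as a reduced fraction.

P(W = 2 | obs) = 13/24

Enumerate traces; 16 have nonzero weight after conditioning:
  (Z=0, X=0, W=2, Y=1) weight 1/32
  (Z=0, X=0, W=2, Y=2) weight 1/32
  (Z=0, X=1, W=1, Y=1) weight 1/32
  (Z=0, X=1, W=1, Y=2) weight 1/32
  (Z=1, X=0, W=2, Y=1) weight 1/24
  (Z=1, X=0, W=2, Y=2) weight 1/24
  (Z=1, X=1, W=1, Y=1) weight 1/48
  (Z=1, X=1, W=1, Y=2) weight 1/48
  … 8 more
Group by W:
  weight(W=1) = 11/48
  weight(W=2) = 13/48
Total weight = 11/48 + 13/48 = 1/2
P(W=1 | obs) = 11/48 / 1/2 = 11/24
P(W=2 | obs) = 13/48 / 1/2 = 13/24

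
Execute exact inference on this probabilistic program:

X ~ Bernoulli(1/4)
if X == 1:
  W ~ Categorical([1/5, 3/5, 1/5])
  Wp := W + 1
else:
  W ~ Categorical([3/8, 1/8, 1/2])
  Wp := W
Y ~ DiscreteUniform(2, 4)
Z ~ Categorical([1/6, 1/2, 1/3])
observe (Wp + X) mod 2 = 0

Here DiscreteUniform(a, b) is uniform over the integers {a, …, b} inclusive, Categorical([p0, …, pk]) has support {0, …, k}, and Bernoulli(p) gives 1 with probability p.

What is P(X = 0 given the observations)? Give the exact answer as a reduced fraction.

Enumerate traces; 36 have nonzero weight after conditioning:
  (X=0, W=0, Y=2, Z=0) weight 1/64
  (X=0, W=0, Y=2, Z=1) weight 3/64
  (X=0, W=0, Y=2, Z=2) weight 1/32
  (X=0, W=0, Y=3, Z=0) weight 1/64
  (X=0, W=0, Y=3, Z=1) weight 3/64
  (X=0, W=0, Y=3, Z=2) weight 1/32
  (X=0, W=0, Y=4, Z=0) weight 1/64
  (X=0, W=0, Y=4, Z=1) weight 3/64
  (X=1, W=0, Y=2, Z=0) weight 1/360
  … 27 more
Group by X:
  weight(X=0) = 21/32
  weight(X=1) = 1/10
Total weight = 21/32 + 1/10 = 121/160
P(X=0 | obs) = 21/32 / 121/160 = 105/121
P(X=1 | obs) = 1/10 / 121/160 = 16/121

P(X = 0 | obs) = 105/121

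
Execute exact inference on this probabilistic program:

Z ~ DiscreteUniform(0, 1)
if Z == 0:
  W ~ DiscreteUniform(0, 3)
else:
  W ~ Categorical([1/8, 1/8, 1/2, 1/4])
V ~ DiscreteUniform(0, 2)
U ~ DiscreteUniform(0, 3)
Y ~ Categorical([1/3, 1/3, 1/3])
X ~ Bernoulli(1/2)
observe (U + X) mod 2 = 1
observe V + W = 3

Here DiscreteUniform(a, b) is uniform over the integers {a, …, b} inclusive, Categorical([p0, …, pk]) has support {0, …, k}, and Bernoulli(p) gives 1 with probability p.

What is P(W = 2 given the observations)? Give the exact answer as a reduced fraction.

P(W = 2 | obs) = 6/13

Enumerate traces; 72 have nonzero weight after conditioning:
  (Z=0, W=1, V=2, U=0, Y=0, X=1) weight 1/576
  (Z=0, W=1, V=2, U=0, Y=1, X=1) weight 1/576
  (Z=0, W=1, V=2, U=0, Y=2, X=1) weight 1/576
  (Z=0, W=1, V=2, U=1, Y=0, X=0) weight 1/576
  (Z=0, W=1, V=2, U=1, Y=1, X=0) weight 1/576
  (Z=0, W=1, V=2, U=1, Y=2, X=0) weight 1/576
  (Z=0, W=1, V=2, U=2, Y=0, X=1) weight 1/576
  (Z=0, W=1, V=2, U=2, Y=1, X=1) weight 1/576
  (Z=0, W=2, V=1, U=0, Y=0, X=1) weight 1/576
  (Z=0, W=3, V=0, U=0, Y=0, X=1) weight 1/576
  … 62 more
Group by W:
  weight(W=1) = 1/32
  weight(W=2) = 1/16
  weight(W=3) = 1/24
Total weight = 1/32 + 1/16 + 1/24 = 13/96
P(W=1 | obs) = 1/32 / 13/96 = 3/13
P(W=2 | obs) = 1/16 / 13/96 = 6/13
P(W=3 | obs) = 1/24 / 13/96 = 4/13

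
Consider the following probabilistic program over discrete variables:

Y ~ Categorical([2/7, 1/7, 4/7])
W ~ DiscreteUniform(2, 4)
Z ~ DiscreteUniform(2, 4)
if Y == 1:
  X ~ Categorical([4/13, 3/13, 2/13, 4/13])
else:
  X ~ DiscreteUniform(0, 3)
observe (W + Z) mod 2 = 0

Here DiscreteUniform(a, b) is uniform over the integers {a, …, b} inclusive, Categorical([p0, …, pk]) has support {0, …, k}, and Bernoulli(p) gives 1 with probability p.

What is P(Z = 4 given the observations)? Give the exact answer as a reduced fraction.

P(Z = 4 | obs) = 2/5

Enumerate traces; 60 have nonzero weight after conditioning:
  (Y=0, W=2, Z=2, X=0) weight 1/126
  (Y=0, W=2, Z=2, X=1) weight 1/126
  (Y=0, W=2, Z=2, X=2) weight 1/126
  (Y=0, W=2, Z=2, X=3) weight 1/126
  (Y=0, W=2, Z=4, X=0) weight 1/126
  (Y=0, W=2, Z=4, X=1) weight 1/126
  (Y=0, W=2, Z=4, X=2) weight 1/126
  (Y=0, W=2, Z=4, X=3) weight 1/126
  (Y=0, W=3, Z=3, X=0) weight 1/126
  … 51 more
Group by Z:
  weight(Z=2) = 2/9
  weight(Z=3) = 1/9
  weight(Z=4) = 2/9
Total weight = 2/9 + 1/9 + 2/9 = 5/9
P(Z=2 | obs) = 2/9 / 5/9 = 2/5
P(Z=3 | obs) = 1/9 / 5/9 = 1/5
P(Z=4 | obs) = 2/9 / 5/9 = 2/5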